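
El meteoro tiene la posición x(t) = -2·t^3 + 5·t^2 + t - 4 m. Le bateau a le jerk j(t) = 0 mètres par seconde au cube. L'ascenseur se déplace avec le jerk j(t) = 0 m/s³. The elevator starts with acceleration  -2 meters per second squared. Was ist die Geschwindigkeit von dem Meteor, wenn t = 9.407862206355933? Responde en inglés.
Starting from position x(t) = -2·t^3 + 5·t^2 + t - 4, we take 1 derivative. Differentiating position, we get velocity: v(t) = -6·t^2 + 10·t + 1. We have velocity v(t) = -6·t^2 + 10·t + 1. Substituting t = 9.407862206355933: v(9.407862206355933) = -435.968605699123.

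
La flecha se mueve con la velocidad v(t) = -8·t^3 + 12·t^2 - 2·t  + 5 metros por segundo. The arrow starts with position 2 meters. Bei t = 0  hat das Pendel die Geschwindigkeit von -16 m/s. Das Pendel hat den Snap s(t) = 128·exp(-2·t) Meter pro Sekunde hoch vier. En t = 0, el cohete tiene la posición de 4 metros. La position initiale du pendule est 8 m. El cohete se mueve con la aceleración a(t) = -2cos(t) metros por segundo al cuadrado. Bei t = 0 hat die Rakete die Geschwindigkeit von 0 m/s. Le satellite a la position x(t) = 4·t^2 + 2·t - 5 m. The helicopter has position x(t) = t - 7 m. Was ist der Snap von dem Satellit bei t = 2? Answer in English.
We must differentiate our position equation x(t) = 4·t^2 + 2·t - 5 4 times. Differentiating position, we get velocity: v(t) = 8·t + 2. The derivative of velocity gives acceleration: a(t) = 8. Differentiating acceleration, we get jerk: j(t) = 0. The derivative of jerk gives snap: s(t) = 0. From the given snap equation s(t) = 0, we substitute t = 2 to get s = 0.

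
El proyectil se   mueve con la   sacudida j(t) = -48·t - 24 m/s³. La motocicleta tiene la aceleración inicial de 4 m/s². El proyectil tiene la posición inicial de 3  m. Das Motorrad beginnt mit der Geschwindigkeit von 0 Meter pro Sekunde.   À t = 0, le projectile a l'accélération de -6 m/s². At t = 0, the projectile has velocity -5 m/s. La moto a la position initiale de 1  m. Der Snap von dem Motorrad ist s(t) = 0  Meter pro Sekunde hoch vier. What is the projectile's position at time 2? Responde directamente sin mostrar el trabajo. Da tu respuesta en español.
En t = 2, x = -83.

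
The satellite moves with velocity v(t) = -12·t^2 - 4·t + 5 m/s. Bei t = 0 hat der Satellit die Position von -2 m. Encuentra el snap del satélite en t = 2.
Partiendo de la velocidad v(t) = -12·t^2 - 4·t + 5, tomamos 3 derivadas. Derivando la velocidad, obtenemos la aceleración: a(t) = -24·t - 4. Derivando la aceleración, obtenemos la sacudida: j(t) = -24. La derivada de la sacudida da el snap: s(t) = 0. De la ecuación del snap s(t) = 0, sustituimos t = 2 para obtener s = 0.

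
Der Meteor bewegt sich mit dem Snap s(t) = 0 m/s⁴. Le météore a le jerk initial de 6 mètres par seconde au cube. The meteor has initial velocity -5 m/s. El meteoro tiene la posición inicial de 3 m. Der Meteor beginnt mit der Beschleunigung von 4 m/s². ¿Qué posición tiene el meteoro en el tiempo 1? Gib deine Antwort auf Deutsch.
Wir müssen unsere Gleichung für den Snap s(t) = 0 4-mal integrieren. Durch Integration von dem Snap und Verwendung der Anfangsbedingung j(0) = 6, erhalten wir j(t) = 6. Die Stammfunktion von dem Ruck, mit a(0) = 4, ergibt die Beschleunigung: a(t) = 6·t + 4. Durch Integration von der Beschleunigung und Verwendung der Anfangsbedingung v(0) = -5, erhalten wir v(t) = 3·t^2 + 4·t - 5. Durch Integration von der Geschwindigkeit und Verwendung der Anfangsbedingung x(0) = 3, erhalten wir x(t) = t^3 + 2·t^2 - 5·t + 3. Wir haben die Position x(t) = t^3 + 2·t^2 - 5·t + 3. Durch Einsetzen von t = 1: x(1) = 1.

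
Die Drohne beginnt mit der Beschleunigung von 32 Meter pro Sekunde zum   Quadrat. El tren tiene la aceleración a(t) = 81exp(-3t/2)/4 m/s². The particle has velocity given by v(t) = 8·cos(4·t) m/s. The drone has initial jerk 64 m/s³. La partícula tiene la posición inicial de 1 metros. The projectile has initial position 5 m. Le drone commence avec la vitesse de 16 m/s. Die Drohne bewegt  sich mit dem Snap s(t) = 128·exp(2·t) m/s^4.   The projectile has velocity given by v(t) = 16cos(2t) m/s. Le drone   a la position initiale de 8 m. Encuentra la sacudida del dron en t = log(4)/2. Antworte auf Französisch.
Pour résoudre ceci, nous devons prendre 1 primitive de notre équation du snap s(t) = 128·exp(2·t). En intégrant le snap et en utilisant la condition initiale j(0) = 64, nous obtenons j(t) = 64·exp(2·t). De l'équation du jerk j(t) = 64·exp(2·t), nous substituons t = log(4)/2 pour obtenir j = 256.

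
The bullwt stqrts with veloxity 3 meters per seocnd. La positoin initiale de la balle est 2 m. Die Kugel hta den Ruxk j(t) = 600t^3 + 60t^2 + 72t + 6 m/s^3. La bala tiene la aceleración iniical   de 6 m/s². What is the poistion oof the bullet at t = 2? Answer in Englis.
To find the answer, we compute 3 antiderivatives of j(t) = 600·t^3 + 60·t^2 + 72·t + 6. Taking ∫j(t)dt and applying a(0) = 6, we find a(t) = 150·t^4 + 20·t^3 + 36·t^2 + 6·t + 6. The antiderivative of acceleration is velocity. Using v(0) = 3, we get v(t) = 30·t^5 + 5·t^4 + 12·t^3 + 3·t^2 + 6·t + 3. The antiderivative of velocity is position. Using x(0) = 2, we get x(t) = 5·t^6 + t^5 + 3·t^4 + t^3 + 3·t^2 + 3·t + 2. We have position x(t) = 5·t^6 + t^5 + 3·t^4 + t^3 + 3·t^2 + 3·t + 2. Substituting t = 2: x(2) = 428.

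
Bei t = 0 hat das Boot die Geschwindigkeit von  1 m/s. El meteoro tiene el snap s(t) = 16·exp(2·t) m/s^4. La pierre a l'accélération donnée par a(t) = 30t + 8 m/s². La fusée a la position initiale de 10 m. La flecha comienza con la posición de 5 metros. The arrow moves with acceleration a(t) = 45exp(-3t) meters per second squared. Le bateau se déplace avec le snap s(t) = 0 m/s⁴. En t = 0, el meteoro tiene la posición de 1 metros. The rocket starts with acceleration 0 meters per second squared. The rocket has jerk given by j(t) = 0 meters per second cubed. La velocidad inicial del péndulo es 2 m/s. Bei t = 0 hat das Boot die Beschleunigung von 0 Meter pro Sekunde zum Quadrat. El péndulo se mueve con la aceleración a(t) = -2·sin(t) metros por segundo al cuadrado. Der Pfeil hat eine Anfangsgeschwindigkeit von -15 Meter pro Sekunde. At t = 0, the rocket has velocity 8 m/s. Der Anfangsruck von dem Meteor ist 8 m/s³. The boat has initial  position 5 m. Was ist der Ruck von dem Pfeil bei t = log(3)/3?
Um dies zu lösen, müssen wir 1 Ableitung unserer Gleichung für die Beschleunigung a(t) = 45·exp(-3·t) nehmen. Durch Ableiten von der Beschleunigung erhalten wir den Ruck: j(t) = -135·exp(-3·t). Aus der Gleichung für den Ruck j(t) = -135·exp(-3·t), setzen wir t = log(3)/3 ein und erhalten j = -45.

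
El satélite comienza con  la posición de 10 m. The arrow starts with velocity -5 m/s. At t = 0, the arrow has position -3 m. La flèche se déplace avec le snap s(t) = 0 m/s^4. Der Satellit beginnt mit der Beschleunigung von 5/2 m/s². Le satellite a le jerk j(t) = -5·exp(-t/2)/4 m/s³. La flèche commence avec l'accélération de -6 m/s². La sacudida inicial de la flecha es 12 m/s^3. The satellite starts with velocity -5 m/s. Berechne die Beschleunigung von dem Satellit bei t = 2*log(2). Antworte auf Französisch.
En partant du jerk j(t) = -5·exp(-t/2)/4, nous prenons 1 intégrale. En intégrant le jerk et en utilisant la condition initiale a(0) = 5/2, nous obtenons a(t) = 5·exp(-t/2)/2. De l'équation de l'accélération a(t) = 5·exp(-t/2)/2, nous substituons t = 2*log(2) pour obtenir a = 5/4.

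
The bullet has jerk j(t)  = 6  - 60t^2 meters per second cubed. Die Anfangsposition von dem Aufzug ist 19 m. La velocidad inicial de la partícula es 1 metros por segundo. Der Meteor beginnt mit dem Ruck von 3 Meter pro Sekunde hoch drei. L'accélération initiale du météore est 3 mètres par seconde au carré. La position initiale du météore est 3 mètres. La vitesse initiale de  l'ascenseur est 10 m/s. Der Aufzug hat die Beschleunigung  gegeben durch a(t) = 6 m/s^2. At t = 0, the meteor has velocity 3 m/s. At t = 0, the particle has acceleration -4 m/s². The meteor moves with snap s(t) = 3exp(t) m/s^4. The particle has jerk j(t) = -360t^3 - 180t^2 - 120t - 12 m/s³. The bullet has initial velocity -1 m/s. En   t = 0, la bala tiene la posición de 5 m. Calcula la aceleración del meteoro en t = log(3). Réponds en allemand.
Um dies zu lösen, müssen wir 2 Integrale unserer Gleichung für den Snap s(t) = 3·exp(t) finden. Das Integral von dem Snap ist der Ruck. Mit j(0) = 3 erhalten wir j(t) = 3·exp(t). Mit ∫j(t)dt und Anwendung von a(0) = 3, finden wir a(t) = 3·exp(t). Wir haben die Beschleunigung a(t) = 3·exp(t). Durch Einsetzen von t = log(3): a(log(3)) = 9.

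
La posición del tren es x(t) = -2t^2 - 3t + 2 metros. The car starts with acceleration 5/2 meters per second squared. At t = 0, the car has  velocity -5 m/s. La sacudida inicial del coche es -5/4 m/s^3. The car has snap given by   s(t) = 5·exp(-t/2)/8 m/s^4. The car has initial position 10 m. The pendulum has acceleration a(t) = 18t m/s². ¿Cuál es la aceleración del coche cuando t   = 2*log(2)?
Debemos encontrar la integral de nuestra ecuación del snap s(t) = 5·exp(-t/2)/8 2 veces. La antiderivada del snap, con j(0) = -5/4, da la sacudida: j(t) = -5·exp(-t/2)/4. Tomando ∫j(t)dt y aplicando a(0) = 5/2, encontramos a(t) = 5·exp(-t/2)/2. Tenemos la aceleración a(t) = 5·exp(-t/2)/2. Sustituyendo t = 2*log(2): a(2*log(2)) = 5/4.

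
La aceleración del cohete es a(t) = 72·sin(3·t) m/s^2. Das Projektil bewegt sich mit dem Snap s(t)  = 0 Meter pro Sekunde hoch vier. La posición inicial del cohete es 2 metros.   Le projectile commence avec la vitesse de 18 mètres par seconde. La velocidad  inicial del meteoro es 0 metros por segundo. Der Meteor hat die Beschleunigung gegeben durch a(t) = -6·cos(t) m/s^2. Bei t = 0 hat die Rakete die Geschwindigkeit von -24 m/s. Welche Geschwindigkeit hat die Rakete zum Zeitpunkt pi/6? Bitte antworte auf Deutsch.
Um dies zu lösen, müssen wir 1 Integral unserer Gleichung für die Beschleunigung a(t) = 72·sin(3·t) finden. Mit ∫a(t)dt und Anwendung von v(0) = -24, finden wir v(t) = -24·cos(3·t). Aus der Gleichung für die Geschwindigkeit v(t) = -24·cos(3·t), setzen wir t = pi/6 ein und erhalten v = 0.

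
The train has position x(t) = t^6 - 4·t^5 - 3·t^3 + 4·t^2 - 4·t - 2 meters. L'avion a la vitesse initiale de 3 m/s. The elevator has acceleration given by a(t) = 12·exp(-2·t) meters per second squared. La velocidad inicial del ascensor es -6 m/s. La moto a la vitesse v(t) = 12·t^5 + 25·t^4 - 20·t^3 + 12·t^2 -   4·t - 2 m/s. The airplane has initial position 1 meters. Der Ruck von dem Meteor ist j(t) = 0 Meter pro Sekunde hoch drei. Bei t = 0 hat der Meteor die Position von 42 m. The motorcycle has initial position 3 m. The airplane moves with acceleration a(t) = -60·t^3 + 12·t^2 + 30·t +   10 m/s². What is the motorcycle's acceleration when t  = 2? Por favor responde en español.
Partiendo de la velocidad v(t) = 12·t^5 + 25·t^4 - 20·t^3 + 12·t^2 - 4·t - 2, tomamos 1 derivada. La derivada de la velocidad da la aceleración: a(t) = 60·t^4 + 100·t^3 - 60·t^2 + 24·t - 4. Usando a(t) = 60·t^4 + 100·t^3 - 60·t^2 + 24·t - 4 y sustituyendo t = 2, encontramos a = 1564.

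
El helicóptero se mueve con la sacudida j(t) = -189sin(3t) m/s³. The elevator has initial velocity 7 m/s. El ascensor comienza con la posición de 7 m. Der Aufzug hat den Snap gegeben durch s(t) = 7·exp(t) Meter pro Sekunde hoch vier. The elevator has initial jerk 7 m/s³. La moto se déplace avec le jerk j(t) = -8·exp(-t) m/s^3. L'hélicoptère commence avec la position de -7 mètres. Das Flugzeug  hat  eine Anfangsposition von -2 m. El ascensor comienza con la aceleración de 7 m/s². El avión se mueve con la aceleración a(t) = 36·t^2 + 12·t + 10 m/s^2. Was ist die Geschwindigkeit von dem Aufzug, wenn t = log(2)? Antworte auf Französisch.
Nous devons trouver la primitive de notre équation du snap s(t) = 7·exp(t) 3 fois. En intégrant le snap et en utilisant la condition initiale j(0) = 7, nous obtenons j(t) = 7·exp(t). L'intégrale du jerk, avec a(0) = 7, donne l'accélération: a(t) = 7·exp(t). En prenant ∫a(t)dt et en appliquant v(0) = 7, nous trouvons v(t) = 7·exp(t). Nous avons la vitesse v(t) = 7·exp(t). En substituant t = log(2): v(log(2)) = 14.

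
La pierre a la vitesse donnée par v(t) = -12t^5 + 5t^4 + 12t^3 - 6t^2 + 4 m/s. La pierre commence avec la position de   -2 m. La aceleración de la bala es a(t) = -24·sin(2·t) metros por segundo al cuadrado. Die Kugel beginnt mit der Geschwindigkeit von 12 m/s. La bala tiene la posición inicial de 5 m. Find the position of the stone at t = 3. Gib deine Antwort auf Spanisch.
Necesitamos integrar nuestra ecuación de la velocidad v(t) = -12·t^5 + 5·t^4 + 12·t^3 - 6·t^2 + 4 1 vez. Tomando ∫v(t)dt y aplicando x(0) = -2, encontramos x(t) = -2·t^6 + t^5 + 3·t^4 - 2·t^3 + 4·t - 2. Tenemos la posición x(t) = -2·t^6 + t^5 + 3·t^4 - 2·t^3 + 4·t - 2. Sustituyendo t = 3: x(3) = -1016.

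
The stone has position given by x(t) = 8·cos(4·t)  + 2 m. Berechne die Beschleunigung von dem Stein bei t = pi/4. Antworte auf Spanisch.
Debemos derivar nuestra ecuación de la posición x(t) = 8·cos(4·t) + 2 2 veces. La derivada de la posición da la velocidad: v(t) = -32·sin(4·t). Derivando la velocidad, obtenemos la aceleración: a(t) = -128·cos(4·t). De la ecuación de la aceleración a(t) = -128·cos(4·t), sustituimos t = pi/4 para obtener a = 128.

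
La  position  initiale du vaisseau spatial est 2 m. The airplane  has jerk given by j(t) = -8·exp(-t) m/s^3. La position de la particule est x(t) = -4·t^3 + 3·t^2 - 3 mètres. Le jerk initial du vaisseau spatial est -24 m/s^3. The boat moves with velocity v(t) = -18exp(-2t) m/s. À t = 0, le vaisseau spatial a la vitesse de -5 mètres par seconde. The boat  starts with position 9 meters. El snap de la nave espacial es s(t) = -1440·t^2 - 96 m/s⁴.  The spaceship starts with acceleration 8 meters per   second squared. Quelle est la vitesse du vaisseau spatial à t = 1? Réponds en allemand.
Wir müssen die Stammfunktion unserer Gleichung für den Snap s(t) = -1440·t^2 - 96 3-mal finden. Durch Integration von dem Snap und Verwendung der Anfangsbedingung j(0) = -24, erhalten wir j(t) = -480·t^3 - 96·t - 24. Durch Integration von dem Ruck und Verwendung der Anfangsbedingung a(0) = 8, erhalten wir a(t) = -120·t^4 - 48·t^2 - 24·t + 8. Mit ∫a(t)dt und Anwendung von v(0) = -5, finden wir v(t) = -24·t^5 - 16·t^3 - 12·t^2 + 8·t - 5. Wir haben die Geschwindigkeit v(t) = -24·t^5 - 16·t^3 - 12·t^2 + 8·t - 5. Durch Einsetzen von t = 1: v(1) = -49.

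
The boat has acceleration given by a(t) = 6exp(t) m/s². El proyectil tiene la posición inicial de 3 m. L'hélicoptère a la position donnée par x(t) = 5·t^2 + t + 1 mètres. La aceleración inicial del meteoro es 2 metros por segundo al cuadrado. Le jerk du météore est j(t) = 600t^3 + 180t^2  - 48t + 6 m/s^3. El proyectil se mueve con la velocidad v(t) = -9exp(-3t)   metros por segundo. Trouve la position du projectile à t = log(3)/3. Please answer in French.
Nous devons trouver l'intégrale de notre équation de la vitesse v(t) = -9·exp(-3·t) 1 fois. En intégrant la vitesse et en utilisant la condition initiale x(0) = 3, nous obtenons x(t) = 3·exp(-3·t). En utilisant x(t) = 3·exp(-3·t) et en substituant t = log(3)/3, nous trouvons x = 1.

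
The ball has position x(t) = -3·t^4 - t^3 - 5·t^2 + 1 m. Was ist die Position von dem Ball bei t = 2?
Wir haben die Position x(t) = -3·t^4 - t^3 - 5·t^2 + 1. Durch Einsetzen von t = 2: x(2) = -75.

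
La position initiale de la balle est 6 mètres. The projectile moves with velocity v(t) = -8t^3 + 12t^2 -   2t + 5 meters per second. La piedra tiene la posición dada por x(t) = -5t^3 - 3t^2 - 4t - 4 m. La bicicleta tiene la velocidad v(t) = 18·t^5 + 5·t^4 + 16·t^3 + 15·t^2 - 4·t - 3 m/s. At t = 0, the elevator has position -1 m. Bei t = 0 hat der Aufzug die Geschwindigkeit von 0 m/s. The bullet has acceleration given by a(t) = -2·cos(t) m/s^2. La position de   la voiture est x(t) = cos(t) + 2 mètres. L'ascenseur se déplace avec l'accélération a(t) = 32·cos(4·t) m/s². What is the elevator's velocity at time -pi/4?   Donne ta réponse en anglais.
Starting from acceleration a(t) = 32·cos(4·t), we take 1 antiderivative. The antiderivative of acceleration, with v(0) = 0, gives velocity: v(t) = 8·sin(4·t). Using v(t) = 8·sin(4·t) and substituting t = -pi/4, we find v = 0.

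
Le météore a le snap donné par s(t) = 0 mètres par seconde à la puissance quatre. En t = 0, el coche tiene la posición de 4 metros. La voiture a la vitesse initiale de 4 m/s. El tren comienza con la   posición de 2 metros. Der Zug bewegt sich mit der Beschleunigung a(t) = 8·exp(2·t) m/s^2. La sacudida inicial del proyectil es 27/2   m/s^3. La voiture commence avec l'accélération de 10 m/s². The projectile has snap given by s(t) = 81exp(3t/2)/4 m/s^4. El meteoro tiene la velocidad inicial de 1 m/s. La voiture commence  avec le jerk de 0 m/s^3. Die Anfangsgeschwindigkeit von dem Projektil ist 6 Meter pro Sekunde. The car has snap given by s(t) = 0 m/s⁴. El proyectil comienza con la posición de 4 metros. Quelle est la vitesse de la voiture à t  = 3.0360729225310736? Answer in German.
Wir müssen die Stammfunktion unserer Gleichung für den Snap s(t) = 0 3-mal finden. Durch Integration von dem Snap und Verwendung der Anfangsbedingung j(0) = 0, erhalten wir j(t) = 0. Die Stammfunktion von dem Ruck ist die Beschleunigung. Mit a(0) = 10 erhalten wir a(t) = 10. Durch Integration von der Beschleunigung und Verwendung der Anfangsbedingung v(0) = 4, erhalten wir v(t) = 10·t + 4. Mit v(t) = 10·t + 4 und Einsetzen von t = 3.0360729225310736, finden wir v = 34.3607292253107.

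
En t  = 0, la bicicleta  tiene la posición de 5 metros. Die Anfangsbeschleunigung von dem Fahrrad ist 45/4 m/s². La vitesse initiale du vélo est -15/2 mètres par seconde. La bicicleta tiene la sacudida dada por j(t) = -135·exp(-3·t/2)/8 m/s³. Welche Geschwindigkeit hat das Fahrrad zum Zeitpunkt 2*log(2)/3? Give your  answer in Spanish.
Para resolver esto, necesitamos tomar 2 integrales de nuestra ecuación de la sacudida j(t) = -135·exp(-3·t/2)/8. Tomando ∫j(t)dt y aplicando a(0) = 45/4, encontramos a(t) = 45·exp(-3·t/2)/4. La antiderivada de la aceleración es la velocidad. Usando v(0) = -15/2, obtenemos v(t) = -15·exp(-3·t/2)/2. Usando v(t) = -15·exp(-3·t/2)/2 y sustituyendo t = 2*log(2)/3, encontramos v = -15/4.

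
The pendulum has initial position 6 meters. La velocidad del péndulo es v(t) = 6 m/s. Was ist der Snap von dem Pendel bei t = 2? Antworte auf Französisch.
Nous devons dériver notre équation de la vitesse v(t) = 6 3 fois. La dérivée de la vitesse donne l'accélération: a(t) = 0. En dérivant l'accélération, nous obtenons le jerk: j(t) = 0. En dérivant le jerk, nous obtenons le snap: s(t) = 0. En utilisant s(t) = 0 et en substituant t = 2, nous trouvons s = 0.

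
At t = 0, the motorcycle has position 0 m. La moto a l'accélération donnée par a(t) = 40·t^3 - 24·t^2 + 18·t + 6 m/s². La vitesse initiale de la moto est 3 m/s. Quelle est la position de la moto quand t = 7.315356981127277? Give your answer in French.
Nous devons trouver la primitive de notre équation de l'accélération a(t) = 40·t^3 - 24·t^2 + 18·t + 6 2 fois. La primitive de l'accélération, avec v(0) = 3, donne la vitesse: v(t) = 10·t^4 - 8·t^3 + 9·t^2 + 6·t + 3. En prenant ∫v(t)dt et en appliquant x(0) = 0, nous trouvons x(t) = 2·t^5 - 2·t^4 + 3·t^3 + 3·t^2 + 3·t. Nous avons la position x(t) = 2·t^5 - 2·t^4 + 3·t^3 + 3·t^2 + 3·t. En substituant t = 7.315356981127277: x(7.315356981127277) = 37528.7109091214.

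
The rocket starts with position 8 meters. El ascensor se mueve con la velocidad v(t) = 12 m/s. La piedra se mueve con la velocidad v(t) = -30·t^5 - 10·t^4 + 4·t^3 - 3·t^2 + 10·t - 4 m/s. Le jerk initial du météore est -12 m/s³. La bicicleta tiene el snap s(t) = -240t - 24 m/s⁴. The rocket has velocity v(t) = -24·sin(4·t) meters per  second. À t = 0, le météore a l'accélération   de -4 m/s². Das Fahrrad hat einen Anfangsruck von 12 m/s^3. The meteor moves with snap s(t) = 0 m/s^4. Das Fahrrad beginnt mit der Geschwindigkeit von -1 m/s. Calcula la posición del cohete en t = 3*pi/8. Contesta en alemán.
Um dies zu lösen, müssen wir 1 Integral unserer Gleichung für die Geschwindigkeit v(t) = -24·sin(4·t) finden. Die Stammfunktion von der Geschwindigkeit, mit x(0) = 8, ergibt die Position: x(t) = 6·cos(4·t) + 2. Aus der Gleichung für die Position x(t) = 6·cos(4·t) + 2, setzen wir t = 3*pi/8 ein und erhalten x = 2.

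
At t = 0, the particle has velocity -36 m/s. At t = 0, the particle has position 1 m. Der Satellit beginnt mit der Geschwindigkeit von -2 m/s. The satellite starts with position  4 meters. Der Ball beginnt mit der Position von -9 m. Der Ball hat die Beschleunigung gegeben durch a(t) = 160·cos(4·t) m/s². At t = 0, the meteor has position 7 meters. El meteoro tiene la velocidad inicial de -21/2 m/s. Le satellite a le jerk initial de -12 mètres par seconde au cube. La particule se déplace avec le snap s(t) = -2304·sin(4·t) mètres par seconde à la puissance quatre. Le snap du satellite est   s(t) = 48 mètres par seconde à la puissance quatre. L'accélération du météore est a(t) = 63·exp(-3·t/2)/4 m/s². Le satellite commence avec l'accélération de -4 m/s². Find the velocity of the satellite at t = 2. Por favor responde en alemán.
Wir müssen die Stammfunktion unserer Gleichung für den Snap s(t) = 48 3-mal finden. Durch Integration von dem Snap und Verwendung der Anfangsbedingung j(0) = -12, erhalten wir j(t) = 48·t - 12. Das Integral von dem Ruck ist die Beschleunigung. Mit a(0) = -4 erhalten wir a(t) = 24·t^2 - 12·t - 4. Mit ∫a(t)dt und Anwendung von v(0) = -2, finden wir v(t) = 8·t^3 - 6·t^2 - 4·t - 2. Wir haben die Geschwindigkeit v(t) = 8·t^3 - 6·t^2 - 4·t - 2. Durch Einsetzen von t = 2: v(2) = 30.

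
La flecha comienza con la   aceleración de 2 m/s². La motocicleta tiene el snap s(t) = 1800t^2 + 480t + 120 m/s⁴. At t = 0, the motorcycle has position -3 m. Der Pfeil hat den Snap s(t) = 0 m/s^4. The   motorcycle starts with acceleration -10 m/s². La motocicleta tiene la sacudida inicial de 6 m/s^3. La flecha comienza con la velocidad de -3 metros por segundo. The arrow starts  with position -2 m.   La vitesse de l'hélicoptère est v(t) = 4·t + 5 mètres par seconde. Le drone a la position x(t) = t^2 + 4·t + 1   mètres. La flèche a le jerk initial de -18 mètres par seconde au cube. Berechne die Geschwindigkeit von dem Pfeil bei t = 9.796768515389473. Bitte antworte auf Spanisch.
Para resolver esto, necesitamos tomar 3 integrales de nuestra ecuación del snap s(t) = 0. Integrando el snap y usando la condición inicial j(0) = -18, obtenemos j(t) = -18. Integrando la sacudida y usando la condición inicial a(0) = 2, obtenemos a(t) = 2 - 18·t. Integrando la aceleración y usando la condición inicial v(0) = -3, obtenemos v(t) = -9·t^2 + 2·t - 3. Usando v(t) = -9·t^2 + 2·t - 3 y sustituyendo t = 9.796768515389473, encontramos v = -847.196523066359.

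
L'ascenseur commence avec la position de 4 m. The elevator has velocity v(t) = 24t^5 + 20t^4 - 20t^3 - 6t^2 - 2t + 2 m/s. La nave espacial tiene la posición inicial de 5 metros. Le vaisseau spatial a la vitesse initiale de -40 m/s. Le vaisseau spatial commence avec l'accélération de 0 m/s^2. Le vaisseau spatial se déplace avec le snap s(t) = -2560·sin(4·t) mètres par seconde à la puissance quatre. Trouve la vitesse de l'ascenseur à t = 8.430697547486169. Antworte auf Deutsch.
Wir haben die Geschwindigkeit v(t) = 24·t^5 + 20·t^4 - 20·t^3 - 6·t^2 - 2·t + 2. Durch Einsetzen von t = 8.430697547486169: v(8.430697547486169) = 1110795.31213884.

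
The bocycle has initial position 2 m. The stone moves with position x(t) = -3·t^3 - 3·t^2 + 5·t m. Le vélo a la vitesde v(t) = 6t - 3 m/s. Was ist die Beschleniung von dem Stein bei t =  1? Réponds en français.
Pour résoudre ceci, nous devons prendre 2 dérivées de notre équation de la position x(t) = -3·t^3 - 3·t^2 + 5·t. En prenant d/dt de x(t), nous trouvons v(t) = -9·t^2 - 6·t + 5. La dérivée de la vitesse donne l'accélération: a(t) = -18·t - 6. En utilisant a(t) = -18·t - 6 et en substituant t = 1, nous trouvons a = -24.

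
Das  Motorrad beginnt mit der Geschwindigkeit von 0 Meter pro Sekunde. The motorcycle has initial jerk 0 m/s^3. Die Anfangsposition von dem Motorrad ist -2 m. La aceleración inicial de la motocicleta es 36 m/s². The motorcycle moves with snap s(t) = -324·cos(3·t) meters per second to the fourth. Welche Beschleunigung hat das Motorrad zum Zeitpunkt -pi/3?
Ausgehend von dem Snap s(t) = -324·cos(3·t), nehmen wir 2 Stammfunktionen. Mit ∫s(t)dt und Anwendung von j(0) = 0, finden wir j(t) = -108·sin(3·t). Das Integral von dem Ruck, mit a(0) = 36, ergibt die Beschleunigung: a(t) = 36·cos(3·t). Mit a(t) = 36·cos(3·t) und Einsetzen von t = -pi/3, finden wir a = -36.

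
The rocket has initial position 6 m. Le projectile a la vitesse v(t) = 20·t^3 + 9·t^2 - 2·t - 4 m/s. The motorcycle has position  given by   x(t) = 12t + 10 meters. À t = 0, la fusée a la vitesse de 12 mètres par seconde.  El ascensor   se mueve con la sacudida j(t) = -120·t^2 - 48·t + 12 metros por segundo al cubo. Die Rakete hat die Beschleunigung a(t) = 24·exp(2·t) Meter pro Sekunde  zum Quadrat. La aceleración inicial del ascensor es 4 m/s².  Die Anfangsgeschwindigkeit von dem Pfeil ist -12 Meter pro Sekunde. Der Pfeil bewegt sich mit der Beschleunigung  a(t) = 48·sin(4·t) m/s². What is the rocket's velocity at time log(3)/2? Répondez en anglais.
We need to integrate our acceleration equation a(t) = 24·exp(2·t) 1 time. The antiderivative of acceleration is velocity. Using v(0) = 12, we get v(t) = 12·exp(2·t). We have velocity v(t) = 12·exp(2·t). Substituting t = log(3)/2: v(log(3)/2) = 36.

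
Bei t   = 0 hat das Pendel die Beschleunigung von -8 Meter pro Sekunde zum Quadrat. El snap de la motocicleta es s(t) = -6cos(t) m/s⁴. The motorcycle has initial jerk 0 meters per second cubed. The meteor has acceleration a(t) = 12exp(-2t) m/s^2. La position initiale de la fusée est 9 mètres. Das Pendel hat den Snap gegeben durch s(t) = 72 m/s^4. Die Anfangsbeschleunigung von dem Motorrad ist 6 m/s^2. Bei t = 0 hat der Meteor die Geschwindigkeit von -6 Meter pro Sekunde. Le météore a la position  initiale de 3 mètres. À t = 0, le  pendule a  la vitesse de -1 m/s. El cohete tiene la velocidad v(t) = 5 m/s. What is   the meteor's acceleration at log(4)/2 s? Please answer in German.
Mit a(t) = 12·exp(-2·t) und Einsetzen von t = log(4)/2, finden wir a = 3.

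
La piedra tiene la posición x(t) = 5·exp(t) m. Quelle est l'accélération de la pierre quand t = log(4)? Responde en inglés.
Starting from position x(t) = 5·exp(t), we take 2 derivatives. Differentiating position, we get velocity: v(t) = 5·exp(t). Differentiating velocity, we get acceleration: a(t) = 5·exp(t). We have acceleration a(t) = 5·exp(t). Substituting t = log(4): a(log(4)) = 20.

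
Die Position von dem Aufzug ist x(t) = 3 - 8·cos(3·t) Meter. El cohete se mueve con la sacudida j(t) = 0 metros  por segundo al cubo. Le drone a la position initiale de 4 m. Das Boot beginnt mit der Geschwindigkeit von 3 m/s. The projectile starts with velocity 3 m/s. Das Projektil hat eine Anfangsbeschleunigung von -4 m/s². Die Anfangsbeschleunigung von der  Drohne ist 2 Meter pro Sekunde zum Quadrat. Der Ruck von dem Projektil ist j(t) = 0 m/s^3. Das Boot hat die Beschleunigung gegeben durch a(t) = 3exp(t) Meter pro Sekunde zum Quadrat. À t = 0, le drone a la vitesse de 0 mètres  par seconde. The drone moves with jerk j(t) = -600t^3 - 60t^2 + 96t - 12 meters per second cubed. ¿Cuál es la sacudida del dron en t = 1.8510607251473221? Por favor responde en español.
Usando j(t) = -600·t^3 - 60·t^2 + 96·t - 12 y sustituyendo t = 1.8510607251473221, encontramos j = -3845.39706357199.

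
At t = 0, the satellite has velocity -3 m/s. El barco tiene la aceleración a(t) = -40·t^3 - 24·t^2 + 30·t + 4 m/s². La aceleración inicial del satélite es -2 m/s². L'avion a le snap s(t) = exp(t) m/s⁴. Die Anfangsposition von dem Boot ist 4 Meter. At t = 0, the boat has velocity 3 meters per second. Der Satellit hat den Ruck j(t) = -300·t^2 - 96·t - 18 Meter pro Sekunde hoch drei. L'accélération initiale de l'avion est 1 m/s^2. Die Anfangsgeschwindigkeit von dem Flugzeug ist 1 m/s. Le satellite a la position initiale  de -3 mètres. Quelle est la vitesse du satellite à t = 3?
Nous devons intégrer notre équation du jerk j(t) = -300·t^2 - 96·t - 18 2 fois. L'intégrale du jerk est l'accélération. En utilisant a(0) = -2, nous obtenons a(t) = -100·t^3 - 48·t^2 - 18·t - 2. L'intégrale de l'accélération est la vitesse. En utilisant v(0) = -3, nous obtenons v(t) = -25·t^4 - 16·t^3 - 9·t^2 - 2·t - 3. De l'équation de la vitesse v(t) = -25·t^4 - 16·t^3 - 9·t^2 - 2·t - 3, nous substituons t = 3 pour obtenir v = -2547.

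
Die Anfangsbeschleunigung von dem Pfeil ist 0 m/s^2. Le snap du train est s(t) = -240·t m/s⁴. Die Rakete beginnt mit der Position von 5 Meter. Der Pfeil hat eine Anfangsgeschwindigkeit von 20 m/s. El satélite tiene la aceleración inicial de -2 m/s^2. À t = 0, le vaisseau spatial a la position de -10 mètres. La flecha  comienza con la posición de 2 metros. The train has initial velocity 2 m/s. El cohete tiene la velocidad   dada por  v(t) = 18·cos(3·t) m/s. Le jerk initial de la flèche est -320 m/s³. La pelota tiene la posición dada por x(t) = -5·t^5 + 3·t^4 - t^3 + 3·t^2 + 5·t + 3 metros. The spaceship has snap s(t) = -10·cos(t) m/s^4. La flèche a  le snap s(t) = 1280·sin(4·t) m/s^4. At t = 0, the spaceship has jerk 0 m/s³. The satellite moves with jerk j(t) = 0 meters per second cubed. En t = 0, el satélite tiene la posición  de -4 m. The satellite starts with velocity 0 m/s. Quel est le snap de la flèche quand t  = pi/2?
De l'équation du snap s(t) = 1280·sin(4·t), nous substituons t = pi/2 pour obtenir s = 0.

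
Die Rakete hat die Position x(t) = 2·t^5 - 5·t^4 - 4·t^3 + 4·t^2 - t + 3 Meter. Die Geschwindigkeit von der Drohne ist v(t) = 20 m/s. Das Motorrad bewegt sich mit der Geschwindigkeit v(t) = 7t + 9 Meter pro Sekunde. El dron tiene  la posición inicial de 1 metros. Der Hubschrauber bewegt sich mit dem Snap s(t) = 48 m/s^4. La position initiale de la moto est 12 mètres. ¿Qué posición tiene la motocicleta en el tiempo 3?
Debemos encontrar la antiderivada de nuestra ecuación de la velocidad v(t) = 7·t + 9 1 vez. Integrando la velocidad y usando la condición inicial x(0) = 12, obtenemos x(t) = 7·t^2/2 + 9·t + 12. De la ecuación de la posición x(t) = 7·t^2/2 + 9·t + 12, sustituimos t = 3 para obtener x = 141/2.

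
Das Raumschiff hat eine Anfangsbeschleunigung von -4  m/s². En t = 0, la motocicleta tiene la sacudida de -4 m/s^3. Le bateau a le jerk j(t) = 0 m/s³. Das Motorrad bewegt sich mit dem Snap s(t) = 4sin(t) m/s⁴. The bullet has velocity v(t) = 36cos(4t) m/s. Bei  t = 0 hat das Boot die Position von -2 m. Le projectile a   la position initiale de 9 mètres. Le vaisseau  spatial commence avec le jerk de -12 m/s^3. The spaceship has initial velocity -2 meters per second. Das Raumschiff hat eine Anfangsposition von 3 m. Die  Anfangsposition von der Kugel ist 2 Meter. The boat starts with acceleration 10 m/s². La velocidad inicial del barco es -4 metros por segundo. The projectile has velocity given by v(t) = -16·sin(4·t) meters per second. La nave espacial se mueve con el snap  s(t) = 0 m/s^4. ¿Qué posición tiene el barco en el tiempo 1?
Para resolver esto, necesitamos tomar 3 integrales de nuestra ecuación de la sacudida j(t) = 0. Tomando ∫j(t)dt y aplicando a(0) = 10, encontramos a(t) = 10. La antiderivada de la aceleración, con v(0) = -4, da la velocidad: v(t) = 10·t - 4. La antiderivada de la velocidad, con x(0) = -2, da la posición: x(t) = 5·t^2 - 4·t - 2. Usando x(t) = 5·t^2 - 4·t - 2 y sustituyendo t = 1, encontramos x = -1.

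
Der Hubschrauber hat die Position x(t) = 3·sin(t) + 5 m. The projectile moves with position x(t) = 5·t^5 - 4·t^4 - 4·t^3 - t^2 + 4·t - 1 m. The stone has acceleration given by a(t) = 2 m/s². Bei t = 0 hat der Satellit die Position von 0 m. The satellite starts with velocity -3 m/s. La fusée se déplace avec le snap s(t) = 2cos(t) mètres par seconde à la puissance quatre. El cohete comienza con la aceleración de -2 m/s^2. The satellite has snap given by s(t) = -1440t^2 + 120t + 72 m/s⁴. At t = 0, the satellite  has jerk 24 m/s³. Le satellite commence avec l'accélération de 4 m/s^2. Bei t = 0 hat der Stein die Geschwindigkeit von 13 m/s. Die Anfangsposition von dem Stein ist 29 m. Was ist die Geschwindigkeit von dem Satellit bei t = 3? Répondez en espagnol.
Necesitamos integrar nuestra ecuación del snap s(t) = -1440·t^2 + 120·t + 72 3 veces. Integrando el snap y usando la condición inicial j(0) = 24, obtenemos j(t) = -480·t^3 + 60·t^2 + 72·t + 24. Tomando ∫j(t)dt y aplicando a(0) = 4, encontramos a(t) = -120·t^4 + 20·t^3 + 36·t^2 + 24·t + 4. La antiderivada de la aceleración, con v(0) = -3, da la velocidad: v(t) = -24·t^5 + 5·t^4 + 12·t^3 + 12·t^2 + 4·t - 3. De la ecuación de la velocidad v(t) = -24·t^5 + 5·t^4 + 12·t^3 + 12·t^2 + 4·t - 3, sustituimos t = 3 para obtener v = -4986.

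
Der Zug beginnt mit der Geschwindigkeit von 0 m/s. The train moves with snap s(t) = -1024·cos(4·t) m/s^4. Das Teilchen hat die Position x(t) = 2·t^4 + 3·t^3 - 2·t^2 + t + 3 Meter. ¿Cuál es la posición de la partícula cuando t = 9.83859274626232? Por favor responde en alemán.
Wir haben die Position x(t) = 2·t^4 + 3·t^3 - 2·t^2 + t + 3. Durch Einsetzen von t = 9.83859274626232: x(9.83859274626232) = 21415.9780289562.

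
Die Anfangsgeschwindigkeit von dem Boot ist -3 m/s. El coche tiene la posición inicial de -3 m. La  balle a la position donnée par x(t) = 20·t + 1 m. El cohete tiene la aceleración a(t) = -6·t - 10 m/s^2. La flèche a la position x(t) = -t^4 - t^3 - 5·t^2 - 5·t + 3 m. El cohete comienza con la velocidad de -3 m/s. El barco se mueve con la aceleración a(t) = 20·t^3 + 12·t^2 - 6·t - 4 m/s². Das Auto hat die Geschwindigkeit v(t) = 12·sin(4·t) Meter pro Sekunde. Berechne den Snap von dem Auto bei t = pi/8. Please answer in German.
Wir müssen unsere Gleichung für die Geschwindigkeit v(t) = 12·sin(4·t) 3-mal ableiten. Mit d/dt von v(t) finden wir a(t) = 48·cos(4·t). Durch Ableiten von der Beschleunigung erhalten wir den Ruck: j(t) = -192·sin(4·t). Mit d/dt von j(t) finden wir s(t) = -768·cos(4·t). Aus der Gleichung für den Snap s(t) = -768·cos(4·t), setzen wir t = pi/8 ein und erhalten s = 0.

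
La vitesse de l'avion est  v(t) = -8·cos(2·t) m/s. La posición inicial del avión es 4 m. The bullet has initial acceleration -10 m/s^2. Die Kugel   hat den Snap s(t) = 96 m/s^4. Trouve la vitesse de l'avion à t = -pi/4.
En utilisant v(t) = -8·cos(2·t) et en substituant t = -pi/4, nous trouvons v = 0.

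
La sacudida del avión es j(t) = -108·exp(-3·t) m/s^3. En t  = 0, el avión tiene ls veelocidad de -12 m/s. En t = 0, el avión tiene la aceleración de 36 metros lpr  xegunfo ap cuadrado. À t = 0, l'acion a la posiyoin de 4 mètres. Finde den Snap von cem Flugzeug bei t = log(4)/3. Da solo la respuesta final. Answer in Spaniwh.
La respuesta es 81.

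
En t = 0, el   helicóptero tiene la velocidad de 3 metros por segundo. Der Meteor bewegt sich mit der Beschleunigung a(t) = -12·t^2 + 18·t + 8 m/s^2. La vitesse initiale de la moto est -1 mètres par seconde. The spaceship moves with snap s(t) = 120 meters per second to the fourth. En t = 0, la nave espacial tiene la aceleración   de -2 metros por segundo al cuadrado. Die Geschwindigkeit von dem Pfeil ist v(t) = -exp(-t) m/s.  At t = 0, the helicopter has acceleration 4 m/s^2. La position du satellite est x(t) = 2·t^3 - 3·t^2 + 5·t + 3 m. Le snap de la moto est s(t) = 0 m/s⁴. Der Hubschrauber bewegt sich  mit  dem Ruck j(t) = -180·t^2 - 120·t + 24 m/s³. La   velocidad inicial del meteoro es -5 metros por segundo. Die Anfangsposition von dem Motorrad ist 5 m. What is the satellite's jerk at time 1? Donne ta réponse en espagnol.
Para resolver esto, necesitamos tomar 3 derivadas de nuestra ecuación de la posición x(t) = 2·t^3 - 3·t^2 + 5·t + 3. La derivada de la posición da la velocidad: v(t) = 6·t^2 - 6·t + 5. La derivada de la velocidad da la aceleración: a(t) = 12·t - 6. Derivando la aceleración, obtenemos la sacudida: j(t) = 12. Usando j(t) = 12 y sustituyendo t = 1, encontramos j = 12.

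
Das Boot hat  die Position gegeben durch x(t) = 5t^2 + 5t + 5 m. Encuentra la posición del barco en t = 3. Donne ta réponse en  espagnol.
Usando x(t) = 5·t^2 + 5·t + 5 y sustituyendo t = 3, encontramos x = 65.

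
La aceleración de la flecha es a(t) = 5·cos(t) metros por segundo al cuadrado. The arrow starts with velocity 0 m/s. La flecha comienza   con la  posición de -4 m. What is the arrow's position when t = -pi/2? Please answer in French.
Nous devons trouver la primitive de notre équation de l'accélération a(t) = 5·cos(t) 2 fois. La primitive de l'accélération est la vitesse. En utilisant v(0) = 0, nous obtenons v(t) = 5·sin(t). La primitive de la vitesse, avec x(0) = -4, donne la position: x(t) = 1 - 5·cos(t). Nous avons la position x(t) = 1 - 5·cos(t). En substituant t = -pi/2: x(-pi/2) = 1.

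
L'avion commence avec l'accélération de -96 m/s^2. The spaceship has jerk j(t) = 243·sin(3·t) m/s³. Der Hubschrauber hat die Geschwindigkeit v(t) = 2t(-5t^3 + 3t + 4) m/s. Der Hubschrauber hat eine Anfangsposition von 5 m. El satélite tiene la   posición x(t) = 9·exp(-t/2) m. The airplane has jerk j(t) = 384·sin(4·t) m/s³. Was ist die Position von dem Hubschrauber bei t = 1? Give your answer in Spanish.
Necesitamos integrar nuestra ecuación de la velocidad v(t) = 2·t·(-5·t^3 + 3·t + 4) 1 vez. La integral de la velocidad es la posición. Usando x(0) = 5, obtenemos x(t) = -2·t^5 + 2·t^3 + 4·t^2 + 5. Usando x(t) = -2·t^5 + 2·t^3 + 4·t^2 + 5 y sustituyendo t = 1, encontramos x = 9.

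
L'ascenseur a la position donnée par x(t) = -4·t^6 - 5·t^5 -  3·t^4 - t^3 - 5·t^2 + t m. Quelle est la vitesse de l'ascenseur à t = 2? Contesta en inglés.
We must differentiate our position equation x(t) = -4·t^6 - 5·t^5 - 3·t^4 - t^3 - 5·t^2 + t 1 time. Taking d/dt of x(t), we find v(t) = -24·t^5 - 25·t^4 - 12·t^3 - 3·t^2 - 10·t + 1. Using v(t) = -24·t^5 - 25·t^4 - 12·t^3 - 3·t^2 - 10·t + 1 and substituting t = 2, we find v = -1295.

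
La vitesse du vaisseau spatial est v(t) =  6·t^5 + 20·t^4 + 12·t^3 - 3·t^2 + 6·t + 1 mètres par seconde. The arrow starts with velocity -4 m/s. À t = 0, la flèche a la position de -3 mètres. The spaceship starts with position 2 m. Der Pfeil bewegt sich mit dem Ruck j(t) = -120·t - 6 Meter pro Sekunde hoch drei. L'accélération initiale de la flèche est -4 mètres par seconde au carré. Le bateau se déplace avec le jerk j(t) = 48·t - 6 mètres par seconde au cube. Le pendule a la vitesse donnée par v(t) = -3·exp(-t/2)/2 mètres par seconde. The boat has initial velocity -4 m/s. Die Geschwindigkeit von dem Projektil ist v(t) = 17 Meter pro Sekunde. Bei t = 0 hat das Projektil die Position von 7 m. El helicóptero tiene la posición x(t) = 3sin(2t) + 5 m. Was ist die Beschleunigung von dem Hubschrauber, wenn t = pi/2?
Um dies zu lösen, müssen wir 2 Ableitungen unserer Gleichung für die Position x(t) = 3·sin(2·t) + 5 nehmen. Mit d/dt von x(t) finden wir v(t) = 6·cos(2·t). Durch Ableiten von der Geschwindigkeit erhalten wir die Beschleunigung: a(t) = -12·sin(2·t). Wir haben die Beschleunigung a(t) = -12·sin(2·t). Durch Einsetzen von t = pi/2: a(pi/2) = 0.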